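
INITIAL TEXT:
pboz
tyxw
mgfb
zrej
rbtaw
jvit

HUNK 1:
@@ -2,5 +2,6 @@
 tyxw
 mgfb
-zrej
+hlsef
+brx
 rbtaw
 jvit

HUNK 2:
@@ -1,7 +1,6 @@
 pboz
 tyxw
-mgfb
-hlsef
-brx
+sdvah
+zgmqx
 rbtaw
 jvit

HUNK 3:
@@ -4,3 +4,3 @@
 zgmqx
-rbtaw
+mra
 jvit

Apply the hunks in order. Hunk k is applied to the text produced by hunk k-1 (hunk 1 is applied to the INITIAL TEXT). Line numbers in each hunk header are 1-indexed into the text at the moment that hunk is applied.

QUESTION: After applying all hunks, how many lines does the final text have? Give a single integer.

Answer: 6

Derivation:
Hunk 1: at line 2 remove [zrej] add [hlsef,brx] -> 7 lines: pboz tyxw mgfb hlsef brx rbtaw jvit
Hunk 2: at line 1 remove [mgfb,hlsef,brx] add [sdvah,zgmqx] -> 6 lines: pboz tyxw sdvah zgmqx rbtaw jvit
Hunk 3: at line 4 remove [rbtaw] add [mra] -> 6 lines: pboz tyxw sdvah zgmqx mra jvit
Final line count: 6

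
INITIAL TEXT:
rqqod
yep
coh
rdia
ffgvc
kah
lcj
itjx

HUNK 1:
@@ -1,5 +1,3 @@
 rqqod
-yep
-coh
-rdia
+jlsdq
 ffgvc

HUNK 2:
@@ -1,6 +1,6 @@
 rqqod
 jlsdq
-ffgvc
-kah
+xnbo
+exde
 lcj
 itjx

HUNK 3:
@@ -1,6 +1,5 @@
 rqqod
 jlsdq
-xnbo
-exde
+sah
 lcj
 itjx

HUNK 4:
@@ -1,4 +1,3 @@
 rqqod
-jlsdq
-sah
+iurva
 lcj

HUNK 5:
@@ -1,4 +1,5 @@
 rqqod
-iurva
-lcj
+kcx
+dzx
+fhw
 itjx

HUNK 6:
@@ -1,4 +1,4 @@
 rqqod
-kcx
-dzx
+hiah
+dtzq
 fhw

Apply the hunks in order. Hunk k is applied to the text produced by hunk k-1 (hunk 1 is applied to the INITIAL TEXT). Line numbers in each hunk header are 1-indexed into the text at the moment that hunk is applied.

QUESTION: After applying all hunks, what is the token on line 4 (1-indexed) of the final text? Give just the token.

Answer: fhw

Derivation:
Hunk 1: at line 1 remove [yep,coh,rdia] add [jlsdq] -> 6 lines: rqqod jlsdq ffgvc kah lcj itjx
Hunk 2: at line 1 remove [ffgvc,kah] add [xnbo,exde] -> 6 lines: rqqod jlsdq xnbo exde lcj itjx
Hunk 3: at line 1 remove [xnbo,exde] add [sah] -> 5 lines: rqqod jlsdq sah lcj itjx
Hunk 4: at line 1 remove [jlsdq,sah] add [iurva] -> 4 lines: rqqod iurva lcj itjx
Hunk 5: at line 1 remove [iurva,lcj] add [kcx,dzx,fhw] -> 5 lines: rqqod kcx dzx fhw itjx
Hunk 6: at line 1 remove [kcx,dzx] add [hiah,dtzq] -> 5 lines: rqqod hiah dtzq fhw itjx
Final line 4: fhw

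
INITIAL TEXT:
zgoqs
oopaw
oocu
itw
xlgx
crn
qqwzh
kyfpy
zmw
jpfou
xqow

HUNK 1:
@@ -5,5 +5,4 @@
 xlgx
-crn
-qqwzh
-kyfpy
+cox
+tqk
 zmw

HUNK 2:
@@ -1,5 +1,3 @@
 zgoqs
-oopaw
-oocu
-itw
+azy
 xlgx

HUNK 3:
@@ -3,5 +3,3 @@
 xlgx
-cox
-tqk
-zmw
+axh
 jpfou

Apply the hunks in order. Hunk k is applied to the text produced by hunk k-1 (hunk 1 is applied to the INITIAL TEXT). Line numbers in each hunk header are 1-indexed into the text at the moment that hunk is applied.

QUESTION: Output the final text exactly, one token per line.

Hunk 1: at line 5 remove [crn,qqwzh,kyfpy] add [cox,tqk] -> 10 lines: zgoqs oopaw oocu itw xlgx cox tqk zmw jpfou xqow
Hunk 2: at line 1 remove [oopaw,oocu,itw] add [azy] -> 8 lines: zgoqs azy xlgx cox tqk zmw jpfou xqow
Hunk 3: at line 3 remove [cox,tqk,zmw] add [axh] -> 6 lines: zgoqs azy xlgx axh jpfou xqow

Answer: zgoqs
azy
xlgx
axh
jpfou
xqow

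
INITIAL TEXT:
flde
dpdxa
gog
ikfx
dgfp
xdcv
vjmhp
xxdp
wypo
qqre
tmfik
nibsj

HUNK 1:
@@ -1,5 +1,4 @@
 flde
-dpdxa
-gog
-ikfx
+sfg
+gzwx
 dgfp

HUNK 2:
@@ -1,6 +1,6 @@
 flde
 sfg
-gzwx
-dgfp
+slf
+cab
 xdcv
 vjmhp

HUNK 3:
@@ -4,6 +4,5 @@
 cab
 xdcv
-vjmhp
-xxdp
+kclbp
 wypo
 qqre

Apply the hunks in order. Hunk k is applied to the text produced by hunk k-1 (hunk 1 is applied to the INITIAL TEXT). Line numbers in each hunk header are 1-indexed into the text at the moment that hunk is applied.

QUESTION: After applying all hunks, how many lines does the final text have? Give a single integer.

Hunk 1: at line 1 remove [dpdxa,gog,ikfx] add [sfg,gzwx] -> 11 lines: flde sfg gzwx dgfp xdcv vjmhp xxdp wypo qqre tmfik nibsj
Hunk 2: at line 1 remove [gzwx,dgfp] add [slf,cab] -> 11 lines: flde sfg slf cab xdcv vjmhp xxdp wypo qqre tmfik nibsj
Hunk 3: at line 4 remove [vjmhp,xxdp] add [kclbp] -> 10 lines: flde sfg slf cab xdcv kclbp wypo qqre tmfik nibsj
Final line count: 10

Answer: 10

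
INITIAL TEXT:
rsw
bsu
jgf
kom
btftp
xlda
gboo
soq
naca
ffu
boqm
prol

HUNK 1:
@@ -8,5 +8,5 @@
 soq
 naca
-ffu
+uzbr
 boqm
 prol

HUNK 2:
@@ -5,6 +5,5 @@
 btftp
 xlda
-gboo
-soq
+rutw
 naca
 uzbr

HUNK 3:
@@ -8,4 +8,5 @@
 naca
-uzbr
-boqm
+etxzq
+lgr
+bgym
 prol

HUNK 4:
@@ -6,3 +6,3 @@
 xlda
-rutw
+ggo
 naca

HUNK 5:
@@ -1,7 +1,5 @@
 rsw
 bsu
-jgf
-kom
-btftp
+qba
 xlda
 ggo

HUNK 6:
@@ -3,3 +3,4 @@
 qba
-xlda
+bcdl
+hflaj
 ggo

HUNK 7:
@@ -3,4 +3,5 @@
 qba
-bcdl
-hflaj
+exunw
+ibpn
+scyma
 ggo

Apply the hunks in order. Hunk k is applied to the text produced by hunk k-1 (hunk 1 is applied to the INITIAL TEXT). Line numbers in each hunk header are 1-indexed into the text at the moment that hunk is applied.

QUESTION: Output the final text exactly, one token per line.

Answer: rsw
bsu
qba
exunw
ibpn
scyma
ggo
naca
etxzq
lgr
bgym
prol

Derivation:
Hunk 1: at line 8 remove [ffu] add [uzbr] -> 12 lines: rsw bsu jgf kom btftp xlda gboo soq naca uzbr boqm prol
Hunk 2: at line 5 remove [gboo,soq] add [rutw] -> 11 lines: rsw bsu jgf kom btftp xlda rutw naca uzbr boqm prol
Hunk 3: at line 8 remove [uzbr,boqm] add [etxzq,lgr,bgym] -> 12 lines: rsw bsu jgf kom btftp xlda rutw naca etxzq lgr bgym prol
Hunk 4: at line 6 remove [rutw] add [ggo] -> 12 lines: rsw bsu jgf kom btftp xlda ggo naca etxzq lgr bgym prol
Hunk 5: at line 1 remove [jgf,kom,btftp] add [qba] -> 10 lines: rsw bsu qba xlda ggo naca etxzq lgr bgym prol
Hunk 6: at line 3 remove [xlda] add [bcdl,hflaj] -> 11 lines: rsw bsu qba bcdl hflaj ggo naca etxzq lgr bgym prol
Hunk 7: at line 3 remove [bcdl,hflaj] add [exunw,ibpn,scyma] -> 12 lines: rsw bsu qba exunw ibpn scyma ggo naca etxzq lgr bgym prol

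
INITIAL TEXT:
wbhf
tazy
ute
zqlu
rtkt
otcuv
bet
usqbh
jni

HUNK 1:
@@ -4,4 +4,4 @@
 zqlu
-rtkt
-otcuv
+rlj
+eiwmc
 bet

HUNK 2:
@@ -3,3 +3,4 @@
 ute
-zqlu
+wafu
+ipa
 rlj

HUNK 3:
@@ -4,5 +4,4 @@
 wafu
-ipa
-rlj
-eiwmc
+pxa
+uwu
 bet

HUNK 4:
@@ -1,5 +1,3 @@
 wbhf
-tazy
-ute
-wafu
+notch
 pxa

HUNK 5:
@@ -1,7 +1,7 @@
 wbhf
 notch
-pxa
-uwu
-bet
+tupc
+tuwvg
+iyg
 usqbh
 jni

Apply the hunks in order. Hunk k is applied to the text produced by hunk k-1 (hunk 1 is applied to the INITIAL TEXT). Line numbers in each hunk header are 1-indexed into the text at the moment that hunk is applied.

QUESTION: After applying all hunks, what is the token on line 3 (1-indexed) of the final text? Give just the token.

Hunk 1: at line 4 remove [rtkt,otcuv] add [rlj,eiwmc] -> 9 lines: wbhf tazy ute zqlu rlj eiwmc bet usqbh jni
Hunk 2: at line 3 remove [zqlu] add [wafu,ipa] -> 10 lines: wbhf tazy ute wafu ipa rlj eiwmc bet usqbh jni
Hunk 3: at line 4 remove [ipa,rlj,eiwmc] add [pxa,uwu] -> 9 lines: wbhf tazy ute wafu pxa uwu bet usqbh jni
Hunk 4: at line 1 remove [tazy,ute,wafu] add [notch] -> 7 lines: wbhf notch pxa uwu bet usqbh jni
Hunk 5: at line 1 remove [pxa,uwu,bet] add [tupc,tuwvg,iyg] -> 7 lines: wbhf notch tupc tuwvg iyg usqbh jni
Final line 3: tupc

Answer: tupc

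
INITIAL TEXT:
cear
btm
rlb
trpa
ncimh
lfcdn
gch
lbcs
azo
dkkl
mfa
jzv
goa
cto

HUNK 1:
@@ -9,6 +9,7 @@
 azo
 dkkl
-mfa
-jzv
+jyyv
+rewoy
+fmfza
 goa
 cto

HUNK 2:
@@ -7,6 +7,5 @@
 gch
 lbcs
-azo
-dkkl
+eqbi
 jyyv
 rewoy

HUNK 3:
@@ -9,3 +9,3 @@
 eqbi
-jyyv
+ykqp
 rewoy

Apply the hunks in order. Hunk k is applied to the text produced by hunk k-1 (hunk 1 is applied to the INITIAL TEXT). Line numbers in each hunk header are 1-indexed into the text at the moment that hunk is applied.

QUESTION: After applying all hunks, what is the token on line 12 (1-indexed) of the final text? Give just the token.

Answer: fmfza

Derivation:
Hunk 1: at line 9 remove [mfa,jzv] add [jyyv,rewoy,fmfza] -> 15 lines: cear btm rlb trpa ncimh lfcdn gch lbcs azo dkkl jyyv rewoy fmfza goa cto
Hunk 2: at line 7 remove [azo,dkkl] add [eqbi] -> 14 lines: cear btm rlb trpa ncimh lfcdn gch lbcs eqbi jyyv rewoy fmfza goa cto
Hunk 3: at line 9 remove [jyyv] add [ykqp] -> 14 lines: cear btm rlb trpa ncimh lfcdn gch lbcs eqbi ykqp rewoy fmfza goa cto
Final line 12: fmfza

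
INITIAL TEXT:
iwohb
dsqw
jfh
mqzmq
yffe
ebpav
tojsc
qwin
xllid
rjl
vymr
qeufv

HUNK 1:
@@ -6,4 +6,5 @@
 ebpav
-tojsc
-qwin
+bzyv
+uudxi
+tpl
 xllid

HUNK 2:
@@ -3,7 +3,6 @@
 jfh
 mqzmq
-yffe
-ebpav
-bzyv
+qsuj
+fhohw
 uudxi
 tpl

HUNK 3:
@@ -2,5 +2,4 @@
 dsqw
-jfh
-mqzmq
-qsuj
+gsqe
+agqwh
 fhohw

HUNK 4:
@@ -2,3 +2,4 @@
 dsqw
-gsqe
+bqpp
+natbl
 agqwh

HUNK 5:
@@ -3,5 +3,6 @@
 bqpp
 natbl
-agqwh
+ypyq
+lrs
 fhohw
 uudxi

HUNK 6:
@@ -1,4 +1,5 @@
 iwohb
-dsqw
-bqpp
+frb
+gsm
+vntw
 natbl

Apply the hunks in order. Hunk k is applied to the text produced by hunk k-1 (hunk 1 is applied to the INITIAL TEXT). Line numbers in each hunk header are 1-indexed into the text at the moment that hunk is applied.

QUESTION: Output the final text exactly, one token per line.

Hunk 1: at line 6 remove [tojsc,qwin] add [bzyv,uudxi,tpl] -> 13 lines: iwohb dsqw jfh mqzmq yffe ebpav bzyv uudxi tpl xllid rjl vymr qeufv
Hunk 2: at line 3 remove [yffe,ebpav,bzyv] add [qsuj,fhohw] -> 12 lines: iwohb dsqw jfh mqzmq qsuj fhohw uudxi tpl xllid rjl vymr qeufv
Hunk 3: at line 2 remove [jfh,mqzmq,qsuj] add [gsqe,agqwh] -> 11 lines: iwohb dsqw gsqe agqwh fhohw uudxi tpl xllid rjl vymr qeufv
Hunk 4: at line 2 remove [gsqe] add [bqpp,natbl] -> 12 lines: iwohb dsqw bqpp natbl agqwh fhohw uudxi tpl xllid rjl vymr qeufv
Hunk 5: at line 3 remove [agqwh] add [ypyq,lrs] -> 13 lines: iwohb dsqw bqpp natbl ypyq lrs fhohw uudxi tpl xllid rjl vymr qeufv
Hunk 6: at line 1 remove [dsqw,bqpp] add [frb,gsm,vntw] -> 14 lines: iwohb frb gsm vntw natbl ypyq lrs fhohw uudxi tpl xllid rjl vymr qeufv

Answer: iwohb
frb
gsm
vntw
natbl
ypyq
lrs
fhohw
uudxi
tpl
xllid
rjl
vymr
qeufv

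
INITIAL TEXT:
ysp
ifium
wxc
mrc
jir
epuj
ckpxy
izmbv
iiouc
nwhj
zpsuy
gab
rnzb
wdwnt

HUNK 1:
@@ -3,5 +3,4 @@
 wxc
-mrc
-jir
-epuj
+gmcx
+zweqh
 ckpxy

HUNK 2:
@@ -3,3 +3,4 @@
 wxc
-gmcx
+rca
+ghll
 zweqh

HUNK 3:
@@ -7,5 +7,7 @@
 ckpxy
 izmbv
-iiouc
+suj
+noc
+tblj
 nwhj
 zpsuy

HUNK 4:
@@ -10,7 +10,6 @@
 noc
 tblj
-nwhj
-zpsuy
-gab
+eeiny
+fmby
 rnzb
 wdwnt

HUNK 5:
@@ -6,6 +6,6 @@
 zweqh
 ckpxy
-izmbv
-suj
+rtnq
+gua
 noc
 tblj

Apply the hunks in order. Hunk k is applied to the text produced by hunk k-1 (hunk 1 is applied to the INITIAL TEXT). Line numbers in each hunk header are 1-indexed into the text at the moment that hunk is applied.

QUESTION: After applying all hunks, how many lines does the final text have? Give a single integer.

Answer: 15

Derivation:
Hunk 1: at line 3 remove [mrc,jir,epuj] add [gmcx,zweqh] -> 13 lines: ysp ifium wxc gmcx zweqh ckpxy izmbv iiouc nwhj zpsuy gab rnzb wdwnt
Hunk 2: at line 3 remove [gmcx] add [rca,ghll] -> 14 lines: ysp ifium wxc rca ghll zweqh ckpxy izmbv iiouc nwhj zpsuy gab rnzb wdwnt
Hunk 3: at line 7 remove [iiouc] add [suj,noc,tblj] -> 16 lines: ysp ifium wxc rca ghll zweqh ckpxy izmbv suj noc tblj nwhj zpsuy gab rnzb wdwnt
Hunk 4: at line 10 remove [nwhj,zpsuy,gab] add [eeiny,fmby] -> 15 lines: ysp ifium wxc rca ghll zweqh ckpxy izmbv suj noc tblj eeiny fmby rnzb wdwnt
Hunk 5: at line 6 remove [izmbv,suj] add [rtnq,gua] -> 15 lines: ysp ifium wxc rca ghll zweqh ckpxy rtnq gua noc tblj eeiny fmby rnzb wdwnt
Final line count: 15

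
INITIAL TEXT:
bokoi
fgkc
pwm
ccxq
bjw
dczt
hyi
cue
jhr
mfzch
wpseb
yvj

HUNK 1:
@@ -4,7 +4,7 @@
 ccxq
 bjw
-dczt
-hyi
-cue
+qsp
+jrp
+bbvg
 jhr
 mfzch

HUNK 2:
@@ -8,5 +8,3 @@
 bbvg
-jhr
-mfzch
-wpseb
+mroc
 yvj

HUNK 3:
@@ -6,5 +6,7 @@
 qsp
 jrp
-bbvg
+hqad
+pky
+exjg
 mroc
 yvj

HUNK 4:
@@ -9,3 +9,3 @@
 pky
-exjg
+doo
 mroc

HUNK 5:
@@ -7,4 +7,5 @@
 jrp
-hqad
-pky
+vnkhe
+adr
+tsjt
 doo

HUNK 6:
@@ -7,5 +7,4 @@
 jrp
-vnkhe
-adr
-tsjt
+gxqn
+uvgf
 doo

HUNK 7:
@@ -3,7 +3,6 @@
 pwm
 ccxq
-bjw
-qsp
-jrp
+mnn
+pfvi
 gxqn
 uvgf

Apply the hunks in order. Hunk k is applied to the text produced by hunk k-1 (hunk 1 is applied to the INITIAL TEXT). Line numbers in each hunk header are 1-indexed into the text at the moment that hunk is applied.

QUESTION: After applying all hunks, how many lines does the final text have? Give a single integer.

Answer: 11

Derivation:
Hunk 1: at line 4 remove [dczt,hyi,cue] add [qsp,jrp,bbvg] -> 12 lines: bokoi fgkc pwm ccxq bjw qsp jrp bbvg jhr mfzch wpseb yvj
Hunk 2: at line 8 remove [jhr,mfzch,wpseb] add [mroc] -> 10 lines: bokoi fgkc pwm ccxq bjw qsp jrp bbvg mroc yvj
Hunk 3: at line 6 remove [bbvg] add [hqad,pky,exjg] -> 12 lines: bokoi fgkc pwm ccxq bjw qsp jrp hqad pky exjg mroc yvj
Hunk 4: at line 9 remove [exjg] add [doo] -> 12 lines: bokoi fgkc pwm ccxq bjw qsp jrp hqad pky doo mroc yvj
Hunk 5: at line 7 remove [hqad,pky] add [vnkhe,adr,tsjt] -> 13 lines: bokoi fgkc pwm ccxq bjw qsp jrp vnkhe adr tsjt doo mroc yvj
Hunk 6: at line 7 remove [vnkhe,adr,tsjt] add [gxqn,uvgf] -> 12 lines: bokoi fgkc pwm ccxq bjw qsp jrp gxqn uvgf doo mroc yvj
Hunk 7: at line 3 remove [bjw,qsp,jrp] add [mnn,pfvi] -> 11 lines: bokoi fgkc pwm ccxq mnn pfvi gxqn uvgf doo mroc yvj
Final line count: 11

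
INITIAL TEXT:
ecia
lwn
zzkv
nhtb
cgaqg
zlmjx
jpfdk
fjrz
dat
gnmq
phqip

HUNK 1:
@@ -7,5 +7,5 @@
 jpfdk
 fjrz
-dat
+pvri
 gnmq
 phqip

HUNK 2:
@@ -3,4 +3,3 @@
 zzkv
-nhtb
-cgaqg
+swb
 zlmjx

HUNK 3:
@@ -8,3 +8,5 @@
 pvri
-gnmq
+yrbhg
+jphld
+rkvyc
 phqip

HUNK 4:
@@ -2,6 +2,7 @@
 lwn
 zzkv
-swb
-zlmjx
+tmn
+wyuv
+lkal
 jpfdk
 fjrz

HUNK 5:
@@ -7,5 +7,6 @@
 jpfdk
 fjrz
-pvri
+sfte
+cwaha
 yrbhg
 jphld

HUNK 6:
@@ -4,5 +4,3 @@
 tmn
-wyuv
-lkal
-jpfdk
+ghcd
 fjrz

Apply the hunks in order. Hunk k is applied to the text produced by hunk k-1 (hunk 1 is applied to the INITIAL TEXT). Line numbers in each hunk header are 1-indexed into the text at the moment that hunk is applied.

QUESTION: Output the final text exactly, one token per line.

Answer: ecia
lwn
zzkv
tmn
ghcd
fjrz
sfte
cwaha
yrbhg
jphld
rkvyc
phqip

Derivation:
Hunk 1: at line 7 remove [dat] add [pvri] -> 11 lines: ecia lwn zzkv nhtb cgaqg zlmjx jpfdk fjrz pvri gnmq phqip
Hunk 2: at line 3 remove [nhtb,cgaqg] add [swb] -> 10 lines: ecia lwn zzkv swb zlmjx jpfdk fjrz pvri gnmq phqip
Hunk 3: at line 8 remove [gnmq] add [yrbhg,jphld,rkvyc] -> 12 lines: ecia lwn zzkv swb zlmjx jpfdk fjrz pvri yrbhg jphld rkvyc phqip
Hunk 4: at line 2 remove [swb,zlmjx] add [tmn,wyuv,lkal] -> 13 lines: ecia lwn zzkv tmn wyuv lkal jpfdk fjrz pvri yrbhg jphld rkvyc phqip
Hunk 5: at line 7 remove [pvri] add [sfte,cwaha] -> 14 lines: ecia lwn zzkv tmn wyuv lkal jpfdk fjrz sfte cwaha yrbhg jphld rkvyc phqip
Hunk 6: at line 4 remove [wyuv,lkal,jpfdk] add [ghcd] -> 12 lines: ecia lwn zzkv tmn ghcd fjrz sfte cwaha yrbhg jphld rkvyc phqip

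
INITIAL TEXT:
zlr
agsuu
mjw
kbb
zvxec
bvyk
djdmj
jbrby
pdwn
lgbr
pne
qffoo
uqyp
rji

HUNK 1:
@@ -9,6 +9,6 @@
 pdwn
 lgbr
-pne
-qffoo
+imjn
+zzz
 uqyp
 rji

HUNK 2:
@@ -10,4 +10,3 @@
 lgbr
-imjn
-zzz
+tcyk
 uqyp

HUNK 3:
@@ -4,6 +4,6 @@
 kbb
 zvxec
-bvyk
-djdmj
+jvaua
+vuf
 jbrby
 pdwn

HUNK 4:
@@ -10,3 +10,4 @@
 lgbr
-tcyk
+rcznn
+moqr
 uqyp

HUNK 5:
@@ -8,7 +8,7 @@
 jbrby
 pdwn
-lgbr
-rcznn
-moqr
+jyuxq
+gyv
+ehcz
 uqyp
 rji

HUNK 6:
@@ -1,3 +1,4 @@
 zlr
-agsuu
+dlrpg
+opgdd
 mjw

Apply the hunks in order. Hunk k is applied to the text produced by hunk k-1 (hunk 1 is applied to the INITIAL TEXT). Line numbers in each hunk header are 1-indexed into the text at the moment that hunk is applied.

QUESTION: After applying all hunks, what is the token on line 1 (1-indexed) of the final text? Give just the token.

Hunk 1: at line 9 remove [pne,qffoo] add [imjn,zzz] -> 14 lines: zlr agsuu mjw kbb zvxec bvyk djdmj jbrby pdwn lgbr imjn zzz uqyp rji
Hunk 2: at line 10 remove [imjn,zzz] add [tcyk] -> 13 lines: zlr agsuu mjw kbb zvxec bvyk djdmj jbrby pdwn lgbr tcyk uqyp rji
Hunk 3: at line 4 remove [bvyk,djdmj] add [jvaua,vuf] -> 13 lines: zlr agsuu mjw kbb zvxec jvaua vuf jbrby pdwn lgbr tcyk uqyp rji
Hunk 4: at line 10 remove [tcyk] add [rcznn,moqr] -> 14 lines: zlr agsuu mjw kbb zvxec jvaua vuf jbrby pdwn lgbr rcznn moqr uqyp rji
Hunk 5: at line 8 remove [lgbr,rcznn,moqr] add [jyuxq,gyv,ehcz] -> 14 lines: zlr agsuu mjw kbb zvxec jvaua vuf jbrby pdwn jyuxq gyv ehcz uqyp rji
Hunk 6: at line 1 remove [agsuu] add [dlrpg,opgdd] -> 15 lines: zlr dlrpg opgdd mjw kbb zvxec jvaua vuf jbrby pdwn jyuxq gyv ehcz uqyp rji
Final line 1: zlr

Answer: zlr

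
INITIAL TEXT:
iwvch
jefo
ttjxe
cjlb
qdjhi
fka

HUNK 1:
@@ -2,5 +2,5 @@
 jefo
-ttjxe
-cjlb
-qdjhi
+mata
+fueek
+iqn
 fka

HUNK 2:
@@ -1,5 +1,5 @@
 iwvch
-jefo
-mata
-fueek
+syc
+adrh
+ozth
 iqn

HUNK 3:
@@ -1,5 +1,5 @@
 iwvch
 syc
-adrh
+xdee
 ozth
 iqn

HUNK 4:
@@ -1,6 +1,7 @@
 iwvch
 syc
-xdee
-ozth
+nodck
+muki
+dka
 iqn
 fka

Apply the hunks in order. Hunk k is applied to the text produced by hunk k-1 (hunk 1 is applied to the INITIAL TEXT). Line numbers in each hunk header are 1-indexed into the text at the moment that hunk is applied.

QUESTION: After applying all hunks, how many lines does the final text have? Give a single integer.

Answer: 7

Derivation:
Hunk 1: at line 2 remove [ttjxe,cjlb,qdjhi] add [mata,fueek,iqn] -> 6 lines: iwvch jefo mata fueek iqn fka
Hunk 2: at line 1 remove [jefo,mata,fueek] add [syc,adrh,ozth] -> 6 lines: iwvch syc adrh ozth iqn fka
Hunk 3: at line 1 remove [adrh] add [xdee] -> 6 lines: iwvch syc xdee ozth iqn fka
Hunk 4: at line 1 remove [xdee,ozth] add [nodck,muki,dka] -> 7 lines: iwvch syc nodck muki dka iqn fka
Final line count: 7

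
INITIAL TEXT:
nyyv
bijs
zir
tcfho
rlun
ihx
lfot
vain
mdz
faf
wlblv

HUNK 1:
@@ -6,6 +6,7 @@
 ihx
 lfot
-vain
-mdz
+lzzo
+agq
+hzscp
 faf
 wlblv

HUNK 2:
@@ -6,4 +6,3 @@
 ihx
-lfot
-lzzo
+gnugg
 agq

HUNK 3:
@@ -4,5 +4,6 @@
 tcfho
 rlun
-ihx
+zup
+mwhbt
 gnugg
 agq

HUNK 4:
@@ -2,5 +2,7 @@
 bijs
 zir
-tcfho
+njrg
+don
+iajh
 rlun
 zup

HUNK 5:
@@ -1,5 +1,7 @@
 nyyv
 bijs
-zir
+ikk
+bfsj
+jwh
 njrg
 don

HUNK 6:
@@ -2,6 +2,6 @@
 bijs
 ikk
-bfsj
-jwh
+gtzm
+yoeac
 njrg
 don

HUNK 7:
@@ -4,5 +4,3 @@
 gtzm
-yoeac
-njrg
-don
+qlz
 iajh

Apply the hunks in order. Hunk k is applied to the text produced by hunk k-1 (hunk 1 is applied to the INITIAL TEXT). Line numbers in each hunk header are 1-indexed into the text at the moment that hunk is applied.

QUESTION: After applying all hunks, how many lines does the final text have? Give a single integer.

Answer: 14

Derivation:
Hunk 1: at line 6 remove [vain,mdz] add [lzzo,agq,hzscp] -> 12 lines: nyyv bijs zir tcfho rlun ihx lfot lzzo agq hzscp faf wlblv
Hunk 2: at line 6 remove [lfot,lzzo] add [gnugg] -> 11 lines: nyyv bijs zir tcfho rlun ihx gnugg agq hzscp faf wlblv
Hunk 3: at line 4 remove [ihx] add [zup,mwhbt] -> 12 lines: nyyv bijs zir tcfho rlun zup mwhbt gnugg agq hzscp faf wlblv
Hunk 4: at line 2 remove [tcfho] add [njrg,don,iajh] -> 14 lines: nyyv bijs zir njrg don iajh rlun zup mwhbt gnugg agq hzscp faf wlblv
Hunk 5: at line 1 remove [zir] add [ikk,bfsj,jwh] -> 16 lines: nyyv bijs ikk bfsj jwh njrg don iajh rlun zup mwhbt gnugg agq hzscp faf wlblv
Hunk 6: at line 2 remove [bfsj,jwh] add [gtzm,yoeac] -> 16 lines: nyyv bijs ikk gtzm yoeac njrg don iajh rlun zup mwhbt gnugg agq hzscp faf wlblv
Hunk 7: at line 4 remove [yoeac,njrg,don] add [qlz] -> 14 lines: nyyv bijs ikk gtzm qlz iajh rlun zup mwhbt gnugg agq hzscp faf wlblv
Final line count: 14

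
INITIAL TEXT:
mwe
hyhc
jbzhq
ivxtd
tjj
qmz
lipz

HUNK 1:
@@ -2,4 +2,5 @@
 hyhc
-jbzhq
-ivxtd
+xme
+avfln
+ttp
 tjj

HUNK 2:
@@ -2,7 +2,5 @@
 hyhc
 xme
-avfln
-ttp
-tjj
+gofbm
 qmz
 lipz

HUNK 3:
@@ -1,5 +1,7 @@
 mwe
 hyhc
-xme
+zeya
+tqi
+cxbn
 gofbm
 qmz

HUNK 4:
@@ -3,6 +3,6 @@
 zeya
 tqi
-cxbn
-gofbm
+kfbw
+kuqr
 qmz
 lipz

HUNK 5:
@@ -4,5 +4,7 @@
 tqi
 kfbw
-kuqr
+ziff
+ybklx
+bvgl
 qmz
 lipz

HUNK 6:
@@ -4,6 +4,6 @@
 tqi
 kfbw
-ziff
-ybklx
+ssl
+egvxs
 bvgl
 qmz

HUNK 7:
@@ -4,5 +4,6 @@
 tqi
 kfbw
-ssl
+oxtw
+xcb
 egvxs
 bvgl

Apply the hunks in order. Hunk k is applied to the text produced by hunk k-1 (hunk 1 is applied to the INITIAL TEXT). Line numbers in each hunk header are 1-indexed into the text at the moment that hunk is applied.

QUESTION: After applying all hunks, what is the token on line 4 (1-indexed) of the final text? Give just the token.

Hunk 1: at line 2 remove [jbzhq,ivxtd] add [xme,avfln,ttp] -> 8 lines: mwe hyhc xme avfln ttp tjj qmz lipz
Hunk 2: at line 2 remove [avfln,ttp,tjj] add [gofbm] -> 6 lines: mwe hyhc xme gofbm qmz lipz
Hunk 3: at line 1 remove [xme] add [zeya,tqi,cxbn] -> 8 lines: mwe hyhc zeya tqi cxbn gofbm qmz lipz
Hunk 4: at line 3 remove [cxbn,gofbm] add [kfbw,kuqr] -> 8 lines: mwe hyhc zeya tqi kfbw kuqr qmz lipz
Hunk 5: at line 4 remove [kuqr] add [ziff,ybklx,bvgl] -> 10 lines: mwe hyhc zeya tqi kfbw ziff ybklx bvgl qmz lipz
Hunk 6: at line 4 remove [ziff,ybklx] add [ssl,egvxs] -> 10 lines: mwe hyhc zeya tqi kfbw ssl egvxs bvgl qmz lipz
Hunk 7: at line 4 remove [ssl] add [oxtw,xcb] -> 11 lines: mwe hyhc zeya tqi kfbw oxtw xcb egvxs bvgl qmz lipz
Final line 4: tqi

Answer: tqi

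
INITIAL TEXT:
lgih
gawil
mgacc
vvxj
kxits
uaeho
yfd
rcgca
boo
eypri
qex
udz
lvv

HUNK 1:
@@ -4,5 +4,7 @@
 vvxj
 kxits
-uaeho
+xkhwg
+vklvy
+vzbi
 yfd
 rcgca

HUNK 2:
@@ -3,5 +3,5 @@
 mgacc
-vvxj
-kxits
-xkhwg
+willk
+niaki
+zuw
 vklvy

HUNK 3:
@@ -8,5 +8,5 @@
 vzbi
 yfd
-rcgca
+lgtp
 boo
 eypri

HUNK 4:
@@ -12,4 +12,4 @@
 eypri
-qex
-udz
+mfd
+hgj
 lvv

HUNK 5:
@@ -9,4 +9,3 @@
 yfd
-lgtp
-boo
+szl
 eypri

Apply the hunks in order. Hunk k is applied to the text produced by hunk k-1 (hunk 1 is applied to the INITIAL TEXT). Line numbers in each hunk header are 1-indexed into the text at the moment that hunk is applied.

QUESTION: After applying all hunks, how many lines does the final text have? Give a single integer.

Answer: 14

Derivation:
Hunk 1: at line 4 remove [uaeho] add [xkhwg,vklvy,vzbi] -> 15 lines: lgih gawil mgacc vvxj kxits xkhwg vklvy vzbi yfd rcgca boo eypri qex udz lvv
Hunk 2: at line 3 remove [vvxj,kxits,xkhwg] add [willk,niaki,zuw] -> 15 lines: lgih gawil mgacc willk niaki zuw vklvy vzbi yfd rcgca boo eypri qex udz lvv
Hunk 3: at line 8 remove [rcgca] add [lgtp] -> 15 lines: lgih gawil mgacc willk niaki zuw vklvy vzbi yfd lgtp boo eypri qex udz lvv
Hunk 4: at line 12 remove [qex,udz] add [mfd,hgj] -> 15 lines: lgih gawil mgacc willk niaki zuw vklvy vzbi yfd lgtp boo eypri mfd hgj lvv
Hunk 5: at line 9 remove [lgtp,boo] add [szl] -> 14 lines: lgih gawil mgacc willk niaki zuw vklvy vzbi yfd szl eypri mfd hgj lvv
Final line count: 14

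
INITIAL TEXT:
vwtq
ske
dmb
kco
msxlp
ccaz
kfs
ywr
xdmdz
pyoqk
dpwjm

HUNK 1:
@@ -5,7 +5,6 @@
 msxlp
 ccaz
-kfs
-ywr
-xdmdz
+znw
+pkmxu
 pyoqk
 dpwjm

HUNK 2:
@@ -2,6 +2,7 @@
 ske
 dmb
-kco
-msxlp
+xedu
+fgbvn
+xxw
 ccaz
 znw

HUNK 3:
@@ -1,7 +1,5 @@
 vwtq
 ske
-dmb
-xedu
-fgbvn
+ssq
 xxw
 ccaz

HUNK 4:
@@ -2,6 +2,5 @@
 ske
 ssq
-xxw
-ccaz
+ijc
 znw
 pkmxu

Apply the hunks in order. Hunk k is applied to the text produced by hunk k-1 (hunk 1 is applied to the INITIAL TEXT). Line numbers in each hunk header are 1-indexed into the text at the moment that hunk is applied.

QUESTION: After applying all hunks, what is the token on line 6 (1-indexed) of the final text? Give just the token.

Answer: pkmxu

Derivation:
Hunk 1: at line 5 remove [kfs,ywr,xdmdz] add [znw,pkmxu] -> 10 lines: vwtq ske dmb kco msxlp ccaz znw pkmxu pyoqk dpwjm
Hunk 2: at line 2 remove [kco,msxlp] add [xedu,fgbvn,xxw] -> 11 lines: vwtq ske dmb xedu fgbvn xxw ccaz znw pkmxu pyoqk dpwjm
Hunk 3: at line 1 remove [dmb,xedu,fgbvn] add [ssq] -> 9 lines: vwtq ske ssq xxw ccaz znw pkmxu pyoqk dpwjm
Hunk 4: at line 2 remove [xxw,ccaz] add [ijc] -> 8 lines: vwtq ske ssq ijc znw pkmxu pyoqk dpwjm
Final line 6: pkmxu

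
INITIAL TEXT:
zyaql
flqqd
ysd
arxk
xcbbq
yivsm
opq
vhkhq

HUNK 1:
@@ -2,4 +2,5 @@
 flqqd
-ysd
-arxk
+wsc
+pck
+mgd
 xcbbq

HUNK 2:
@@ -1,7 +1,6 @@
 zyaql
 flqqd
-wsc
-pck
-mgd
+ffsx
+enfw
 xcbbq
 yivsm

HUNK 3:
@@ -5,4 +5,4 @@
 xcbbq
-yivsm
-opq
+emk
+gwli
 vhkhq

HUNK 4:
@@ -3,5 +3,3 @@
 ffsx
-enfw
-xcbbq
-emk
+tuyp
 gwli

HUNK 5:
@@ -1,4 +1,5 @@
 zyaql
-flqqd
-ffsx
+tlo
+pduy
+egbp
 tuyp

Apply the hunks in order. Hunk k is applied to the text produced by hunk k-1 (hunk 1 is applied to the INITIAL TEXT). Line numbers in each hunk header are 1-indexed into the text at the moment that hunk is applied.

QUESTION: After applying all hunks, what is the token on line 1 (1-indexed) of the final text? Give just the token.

Answer: zyaql

Derivation:
Hunk 1: at line 2 remove [ysd,arxk] add [wsc,pck,mgd] -> 9 lines: zyaql flqqd wsc pck mgd xcbbq yivsm opq vhkhq
Hunk 2: at line 1 remove [wsc,pck,mgd] add [ffsx,enfw] -> 8 lines: zyaql flqqd ffsx enfw xcbbq yivsm opq vhkhq
Hunk 3: at line 5 remove [yivsm,opq] add [emk,gwli] -> 8 lines: zyaql flqqd ffsx enfw xcbbq emk gwli vhkhq
Hunk 4: at line 3 remove [enfw,xcbbq,emk] add [tuyp] -> 6 lines: zyaql flqqd ffsx tuyp gwli vhkhq
Hunk 5: at line 1 remove [flqqd,ffsx] add [tlo,pduy,egbp] -> 7 lines: zyaql tlo pduy egbp tuyp gwli vhkhq
Final line 1: zyaql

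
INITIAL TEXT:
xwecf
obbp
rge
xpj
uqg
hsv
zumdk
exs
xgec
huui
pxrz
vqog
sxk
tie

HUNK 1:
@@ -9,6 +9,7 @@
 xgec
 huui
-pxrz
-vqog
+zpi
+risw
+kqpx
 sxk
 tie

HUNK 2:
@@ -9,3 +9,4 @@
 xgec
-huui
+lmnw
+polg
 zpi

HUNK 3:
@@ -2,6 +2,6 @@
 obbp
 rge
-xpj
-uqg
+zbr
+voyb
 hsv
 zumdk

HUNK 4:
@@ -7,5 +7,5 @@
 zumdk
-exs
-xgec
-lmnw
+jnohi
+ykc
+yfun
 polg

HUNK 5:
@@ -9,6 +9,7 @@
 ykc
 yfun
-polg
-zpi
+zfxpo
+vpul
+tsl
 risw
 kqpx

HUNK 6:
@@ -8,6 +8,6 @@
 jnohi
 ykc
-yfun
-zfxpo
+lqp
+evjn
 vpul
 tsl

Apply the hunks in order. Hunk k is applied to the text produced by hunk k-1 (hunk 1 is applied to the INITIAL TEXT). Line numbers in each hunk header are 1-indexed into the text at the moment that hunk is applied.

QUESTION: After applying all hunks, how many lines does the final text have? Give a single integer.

Hunk 1: at line 9 remove [pxrz,vqog] add [zpi,risw,kqpx] -> 15 lines: xwecf obbp rge xpj uqg hsv zumdk exs xgec huui zpi risw kqpx sxk tie
Hunk 2: at line 9 remove [huui] add [lmnw,polg] -> 16 lines: xwecf obbp rge xpj uqg hsv zumdk exs xgec lmnw polg zpi risw kqpx sxk tie
Hunk 3: at line 2 remove [xpj,uqg] add [zbr,voyb] -> 16 lines: xwecf obbp rge zbr voyb hsv zumdk exs xgec lmnw polg zpi risw kqpx sxk tie
Hunk 4: at line 7 remove [exs,xgec,lmnw] add [jnohi,ykc,yfun] -> 16 lines: xwecf obbp rge zbr voyb hsv zumdk jnohi ykc yfun polg zpi risw kqpx sxk tie
Hunk 5: at line 9 remove [polg,zpi] add [zfxpo,vpul,tsl] -> 17 lines: xwecf obbp rge zbr voyb hsv zumdk jnohi ykc yfun zfxpo vpul tsl risw kqpx sxk tie
Hunk 6: at line 8 remove [yfun,zfxpo] add [lqp,evjn] -> 17 lines: xwecf obbp rge zbr voyb hsv zumdk jnohi ykc lqp evjn vpul tsl risw kqpx sxk tie
Final line count: 17

Answer: 17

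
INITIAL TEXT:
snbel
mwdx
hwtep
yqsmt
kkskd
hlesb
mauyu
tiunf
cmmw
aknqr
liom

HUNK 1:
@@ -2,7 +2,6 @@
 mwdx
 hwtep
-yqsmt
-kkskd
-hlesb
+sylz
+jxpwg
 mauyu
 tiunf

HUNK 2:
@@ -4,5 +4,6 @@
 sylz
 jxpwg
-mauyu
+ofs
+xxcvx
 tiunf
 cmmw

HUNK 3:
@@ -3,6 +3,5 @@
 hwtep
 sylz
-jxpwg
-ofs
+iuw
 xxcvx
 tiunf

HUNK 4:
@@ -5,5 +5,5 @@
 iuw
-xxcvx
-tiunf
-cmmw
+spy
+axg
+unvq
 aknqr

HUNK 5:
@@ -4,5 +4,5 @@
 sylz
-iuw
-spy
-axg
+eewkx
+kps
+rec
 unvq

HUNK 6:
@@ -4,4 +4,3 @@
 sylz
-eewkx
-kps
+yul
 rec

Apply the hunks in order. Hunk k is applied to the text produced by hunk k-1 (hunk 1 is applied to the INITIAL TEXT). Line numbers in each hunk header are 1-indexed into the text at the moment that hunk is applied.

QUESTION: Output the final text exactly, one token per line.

Answer: snbel
mwdx
hwtep
sylz
yul
rec
unvq
aknqr
liom

Derivation:
Hunk 1: at line 2 remove [yqsmt,kkskd,hlesb] add [sylz,jxpwg] -> 10 lines: snbel mwdx hwtep sylz jxpwg mauyu tiunf cmmw aknqr liom
Hunk 2: at line 4 remove [mauyu] add [ofs,xxcvx] -> 11 lines: snbel mwdx hwtep sylz jxpwg ofs xxcvx tiunf cmmw aknqr liom
Hunk 3: at line 3 remove [jxpwg,ofs] add [iuw] -> 10 lines: snbel mwdx hwtep sylz iuw xxcvx tiunf cmmw aknqr liom
Hunk 4: at line 5 remove [xxcvx,tiunf,cmmw] add [spy,axg,unvq] -> 10 lines: snbel mwdx hwtep sylz iuw spy axg unvq aknqr liom
Hunk 5: at line 4 remove [iuw,spy,axg] add [eewkx,kps,rec] -> 10 lines: snbel mwdx hwtep sylz eewkx kps rec unvq aknqr liom
Hunk 6: at line 4 remove [eewkx,kps] add [yul] -> 9 lines: snbel mwdx hwtep sylz yul rec unvq aknqr liom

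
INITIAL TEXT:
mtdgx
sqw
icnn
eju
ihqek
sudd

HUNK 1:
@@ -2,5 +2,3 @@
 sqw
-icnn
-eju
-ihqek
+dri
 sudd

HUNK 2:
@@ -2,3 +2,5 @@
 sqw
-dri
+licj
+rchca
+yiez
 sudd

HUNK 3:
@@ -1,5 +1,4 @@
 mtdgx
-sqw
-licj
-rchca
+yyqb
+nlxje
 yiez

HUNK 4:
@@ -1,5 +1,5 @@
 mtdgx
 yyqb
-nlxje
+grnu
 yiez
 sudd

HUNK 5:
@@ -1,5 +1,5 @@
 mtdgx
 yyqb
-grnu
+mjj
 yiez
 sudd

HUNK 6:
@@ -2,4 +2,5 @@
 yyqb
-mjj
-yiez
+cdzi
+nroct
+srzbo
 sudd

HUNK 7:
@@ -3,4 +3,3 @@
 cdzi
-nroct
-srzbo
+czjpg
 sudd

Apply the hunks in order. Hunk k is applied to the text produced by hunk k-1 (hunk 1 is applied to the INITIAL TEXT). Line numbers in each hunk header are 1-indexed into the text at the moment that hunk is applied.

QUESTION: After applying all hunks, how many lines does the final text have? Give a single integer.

Answer: 5

Derivation:
Hunk 1: at line 2 remove [icnn,eju,ihqek] add [dri] -> 4 lines: mtdgx sqw dri sudd
Hunk 2: at line 2 remove [dri] add [licj,rchca,yiez] -> 6 lines: mtdgx sqw licj rchca yiez sudd
Hunk 3: at line 1 remove [sqw,licj,rchca] add [yyqb,nlxje] -> 5 lines: mtdgx yyqb nlxje yiez sudd
Hunk 4: at line 1 remove [nlxje] add [grnu] -> 5 lines: mtdgx yyqb grnu yiez sudd
Hunk 5: at line 1 remove [grnu] add [mjj] -> 5 lines: mtdgx yyqb mjj yiez sudd
Hunk 6: at line 2 remove [mjj,yiez] add [cdzi,nroct,srzbo] -> 6 lines: mtdgx yyqb cdzi nroct srzbo sudd
Hunk 7: at line 3 remove [nroct,srzbo] add [czjpg] -> 5 lines: mtdgx yyqb cdzi czjpg sudd
Final line count: 5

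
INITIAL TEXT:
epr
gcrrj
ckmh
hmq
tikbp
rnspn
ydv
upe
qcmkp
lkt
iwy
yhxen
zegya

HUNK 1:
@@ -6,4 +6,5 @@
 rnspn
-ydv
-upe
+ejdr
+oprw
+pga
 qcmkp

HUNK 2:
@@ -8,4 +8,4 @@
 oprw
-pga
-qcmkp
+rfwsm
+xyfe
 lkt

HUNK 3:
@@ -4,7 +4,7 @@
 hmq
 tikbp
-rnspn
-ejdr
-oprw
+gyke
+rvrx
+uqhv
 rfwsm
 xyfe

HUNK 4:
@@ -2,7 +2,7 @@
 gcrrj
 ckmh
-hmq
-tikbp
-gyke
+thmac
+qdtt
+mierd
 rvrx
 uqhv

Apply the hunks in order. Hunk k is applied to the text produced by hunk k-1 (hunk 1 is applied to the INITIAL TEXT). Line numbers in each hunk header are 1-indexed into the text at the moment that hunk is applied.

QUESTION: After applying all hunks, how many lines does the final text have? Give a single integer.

Answer: 14

Derivation:
Hunk 1: at line 6 remove [ydv,upe] add [ejdr,oprw,pga] -> 14 lines: epr gcrrj ckmh hmq tikbp rnspn ejdr oprw pga qcmkp lkt iwy yhxen zegya
Hunk 2: at line 8 remove [pga,qcmkp] add [rfwsm,xyfe] -> 14 lines: epr gcrrj ckmh hmq tikbp rnspn ejdr oprw rfwsm xyfe lkt iwy yhxen zegya
Hunk 3: at line 4 remove [rnspn,ejdr,oprw] add [gyke,rvrx,uqhv] -> 14 lines: epr gcrrj ckmh hmq tikbp gyke rvrx uqhv rfwsm xyfe lkt iwy yhxen zegya
Hunk 4: at line 2 remove [hmq,tikbp,gyke] add [thmac,qdtt,mierd] -> 14 lines: epr gcrrj ckmh thmac qdtt mierd rvrx uqhv rfwsm xyfe lkt iwy yhxen zegya
Final line count: 14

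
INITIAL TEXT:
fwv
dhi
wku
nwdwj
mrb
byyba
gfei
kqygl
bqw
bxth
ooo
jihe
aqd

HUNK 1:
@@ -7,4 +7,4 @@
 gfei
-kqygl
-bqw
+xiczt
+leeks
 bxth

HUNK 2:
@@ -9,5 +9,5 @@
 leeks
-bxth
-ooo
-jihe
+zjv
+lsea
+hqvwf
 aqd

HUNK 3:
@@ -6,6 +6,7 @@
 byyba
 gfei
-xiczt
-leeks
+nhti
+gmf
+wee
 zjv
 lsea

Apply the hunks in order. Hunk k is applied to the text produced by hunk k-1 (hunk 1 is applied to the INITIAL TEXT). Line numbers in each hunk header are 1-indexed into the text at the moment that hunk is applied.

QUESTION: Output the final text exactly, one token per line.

Hunk 1: at line 7 remove [kqygl,bqw] add [xiczt,leeks] -> 13 lines: fwv dhi wku nwdwj mrb byyba gfei xiczt leeks bxth ooo jihe aqd
Hunk 2: at line 9 remove [bxth,ooo,jihe] add [zjv,lsea,hqvwf] -> 13 lines: fwv dhi wku nwdwj mrb byyba gfei xiczt leeks zjv lsea hqvwf aqd
Hunk 3: at line 6 remove [xiczt,leeks] add [nhti,gmf,wee] -> 14 lines: fwv dhi wku nwdwj mrb byyba gfei nhti gmf wee zjv lsea hqvwf aqd

Answer: fwv
dhi
wku
nwdwj
mrb
byyba
gfei
nhti
gmf
wee
zjv
lsea
hqvwf
aqd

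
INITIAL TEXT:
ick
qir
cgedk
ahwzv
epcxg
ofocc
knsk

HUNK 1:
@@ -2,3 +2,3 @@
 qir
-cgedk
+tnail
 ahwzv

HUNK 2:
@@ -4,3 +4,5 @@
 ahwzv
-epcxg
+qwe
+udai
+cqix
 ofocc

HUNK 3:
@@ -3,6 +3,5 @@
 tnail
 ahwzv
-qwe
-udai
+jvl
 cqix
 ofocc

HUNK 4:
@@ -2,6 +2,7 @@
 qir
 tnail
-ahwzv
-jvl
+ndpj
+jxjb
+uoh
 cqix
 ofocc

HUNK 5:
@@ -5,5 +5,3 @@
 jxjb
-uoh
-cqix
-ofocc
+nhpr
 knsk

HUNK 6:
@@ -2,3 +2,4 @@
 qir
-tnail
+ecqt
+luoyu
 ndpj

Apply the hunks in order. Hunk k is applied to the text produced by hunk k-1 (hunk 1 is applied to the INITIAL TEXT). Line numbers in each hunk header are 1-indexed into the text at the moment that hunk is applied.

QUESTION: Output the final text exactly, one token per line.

Hunk 1: at line 2 remove [cgedk] add [tnail] -> 7 lines: ick qir tnail ahwzv epcxg ofocc knsk
Hunk 2: at line 4 remove [epcxg] add [qwe,udai,cqix] -> 9 lines: ick qir tnail ahwzv qwe udai cqix ofocc knsk
Hunk 3: at line 3 remove [qwe,udai] add [jvl] -> 8 lines: ick qir tnail ahwzv jvl cqix ofocc knsk
Hunk 4: at line 2 remove [ahwzv,jvl] add [ndpj,jxjb,uoh] -> 9 lines: ick qir tnail ndpj jxjb uoh cqix ofocc knsk
Hunk 5: at line 5 remove [uoh,cqix,ofocc] add [nhpr] -> 7 lines: ick qir tnail ndpj jxjb nhpr knsk
Hunk 6: at line 2 remove [tnail] add [ecqt,luoyu] -> 8 lines: ick qir ecqt luoyu ndpj jxjb nhpr knsk

Answer: ick
qir
ecqt
luoyu
ndpj
jxjb
nhpr
knsk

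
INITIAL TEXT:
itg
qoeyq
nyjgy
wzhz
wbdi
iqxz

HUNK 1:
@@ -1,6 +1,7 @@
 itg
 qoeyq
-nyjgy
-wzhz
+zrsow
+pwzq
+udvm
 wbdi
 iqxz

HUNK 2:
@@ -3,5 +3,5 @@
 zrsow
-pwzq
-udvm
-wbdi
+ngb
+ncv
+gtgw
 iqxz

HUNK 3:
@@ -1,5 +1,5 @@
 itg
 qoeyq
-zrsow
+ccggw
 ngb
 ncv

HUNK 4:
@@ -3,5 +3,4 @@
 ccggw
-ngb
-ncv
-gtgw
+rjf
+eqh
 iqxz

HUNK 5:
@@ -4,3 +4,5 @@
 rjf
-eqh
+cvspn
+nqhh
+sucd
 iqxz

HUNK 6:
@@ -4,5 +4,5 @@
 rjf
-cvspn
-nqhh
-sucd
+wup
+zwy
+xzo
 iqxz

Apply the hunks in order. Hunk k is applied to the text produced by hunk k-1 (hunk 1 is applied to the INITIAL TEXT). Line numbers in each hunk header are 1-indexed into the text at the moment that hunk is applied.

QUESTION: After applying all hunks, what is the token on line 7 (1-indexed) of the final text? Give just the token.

Answer: xzo

Derivation:
Hunk 1: at line 1 remove [nyjgy,wzhz] add [zrsow,pwzq,udvm] -> 7 lines: itg qoeyq zrsow pwzq udvm wbdi iqxz
Hunk 2: at line 3 remove [pwzq,udvm,wbdi] add [ngb,ncv,gtgw] -> 7 lines: itg qoeyq zrsow ngb ncv gtgw iqxz
Hunk 3: at line 1 remove [zrsow] add [ccggw] -> 7 lines: itg qoeyq ccggw ngb ncv gtgw iqxz
Hunk 4: at line 3 remove [ngb,ncv,gtgw] add [rjf,eqh] -> 6 lines: itg qoeyq ccggw rjf eqh iqxz
Hunk 5: at line 4 remove [eqh] add [cvspn,nqhh,sucd] -> 8 lines: itg qoeyq ccggw rjf cvspn nqhh sucd iqxz
Hunk 6: at line 4 remove [cvspn,nqhh,sucd] add [wup,zwy,xzo] -> 8 lines: itg qoeyq ccggw rjf wup zwy xzo iqxz
Final line 7: xzo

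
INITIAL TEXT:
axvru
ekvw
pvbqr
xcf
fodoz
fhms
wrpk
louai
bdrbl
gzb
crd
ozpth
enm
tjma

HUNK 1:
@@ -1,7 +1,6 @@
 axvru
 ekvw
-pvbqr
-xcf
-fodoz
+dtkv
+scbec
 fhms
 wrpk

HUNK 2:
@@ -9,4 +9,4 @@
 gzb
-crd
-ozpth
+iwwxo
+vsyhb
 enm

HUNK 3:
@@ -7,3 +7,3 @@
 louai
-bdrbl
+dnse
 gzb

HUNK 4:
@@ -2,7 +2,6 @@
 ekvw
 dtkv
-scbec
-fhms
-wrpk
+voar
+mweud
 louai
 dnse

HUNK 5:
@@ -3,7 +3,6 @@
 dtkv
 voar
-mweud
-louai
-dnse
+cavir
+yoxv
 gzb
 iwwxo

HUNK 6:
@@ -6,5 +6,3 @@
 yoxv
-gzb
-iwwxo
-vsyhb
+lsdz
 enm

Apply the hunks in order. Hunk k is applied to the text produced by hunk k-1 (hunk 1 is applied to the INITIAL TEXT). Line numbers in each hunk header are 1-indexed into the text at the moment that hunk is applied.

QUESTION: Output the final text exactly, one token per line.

Hunk 1: at line 1 remove [pvbqr,xcf,fodoz] add [dtkv,scbec] -> 13 lines: axvru ekvw dtkv scbec fhms wrpk louai bdrbl gzb crd ozpth enm tjma
Hunk 2: at line 9 remove [crd,ozpth] add [iwwxo,vsyhb] -> 13 lines: axvru ekvw dtkv scbec fhms wrpk louai bdrbl gzb iwwxo vsyhb enm tjma
Hunk 3: at line 7 remove [bdrbl] add [dnse] -> 13 lines: axvru ekvw dtkv scbec fhms wrpk louai dnse gzb iwwxo vsyhb enm tjma
Hunk 4: at line 2 remove [scbec,fhms,wrpk] add [voar,mweud] -> 12 lines: axvru ekvw dtkv voar mweud louai dnse gzb iwwxo vsyhb enm tjma
Hunk 5: at line 3 remove [mweud,louai,dnse] add [cavir,yoxv] -> 11 lines: axvru ekvw dtkv voar cavir yoxv gzb iwwxo vsyhb enm tjma
Hunk 6: at line 6 remove [gzb,iwwxo,vsyhb] add [lsdz] -> 9 lines: axvru ekvw dtkv voar cavir yoxv lsdz enm tjma

Answer: axvru
ekvw
dtkv
voar
cavir
yoxv
lsdz
enm
tjma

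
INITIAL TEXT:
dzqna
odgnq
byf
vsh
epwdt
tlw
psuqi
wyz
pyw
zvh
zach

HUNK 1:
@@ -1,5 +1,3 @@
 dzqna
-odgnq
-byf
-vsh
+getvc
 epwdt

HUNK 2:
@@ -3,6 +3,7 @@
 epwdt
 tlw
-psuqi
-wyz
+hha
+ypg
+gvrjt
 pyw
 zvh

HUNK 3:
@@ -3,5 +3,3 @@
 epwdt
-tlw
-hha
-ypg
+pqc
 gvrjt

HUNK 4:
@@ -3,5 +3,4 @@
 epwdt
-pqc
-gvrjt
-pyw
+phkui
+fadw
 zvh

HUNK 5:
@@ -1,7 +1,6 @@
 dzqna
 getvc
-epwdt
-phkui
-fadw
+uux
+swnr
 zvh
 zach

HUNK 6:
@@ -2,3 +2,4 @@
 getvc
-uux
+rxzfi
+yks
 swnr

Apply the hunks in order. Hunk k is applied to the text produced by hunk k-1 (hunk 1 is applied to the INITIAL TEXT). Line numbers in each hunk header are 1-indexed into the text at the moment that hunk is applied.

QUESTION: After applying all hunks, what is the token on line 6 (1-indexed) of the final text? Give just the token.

Answer: zvh

Derivation:
Hunk 1: at line 1 remove [odgnq,byf,vsh] add [getvc] -> 9 lines: dzqna getvc epwdt tlw psuqi wyz pyw zvh zach
Hunk 2: at line 3 remove [psuqi,wyz] add [hha,ypg,gvrjt] -> 10 lines: dzqna getvc epwdt tlw hha ypg gvrjt pyw zvh zach
Hunk 3: at line 3 remove [tlw,hha,ypg] add [pqc] -> 8 lines: dzqna getvc epwdt pqc gvrjt pyw zvh zach
Hunk 4: at line 3 remove [pqc,gvrjt,pyw] add [phkui,fadw] -> 7 lines: dzqna getvc epwdt phkui fadw zvh zach
Hunk 5: at line 1 remove [epwdt,phkui,fadw] add [uux,swnr] -> 6 lines: dzqna getvc uux swnr zvh zach
Hunk 6: at line 2 remove [uux] add [rxzfi,yks] -> 7 lines: dzqna getvc rxzfi yks swnr zvh zach
Final line 6: zvh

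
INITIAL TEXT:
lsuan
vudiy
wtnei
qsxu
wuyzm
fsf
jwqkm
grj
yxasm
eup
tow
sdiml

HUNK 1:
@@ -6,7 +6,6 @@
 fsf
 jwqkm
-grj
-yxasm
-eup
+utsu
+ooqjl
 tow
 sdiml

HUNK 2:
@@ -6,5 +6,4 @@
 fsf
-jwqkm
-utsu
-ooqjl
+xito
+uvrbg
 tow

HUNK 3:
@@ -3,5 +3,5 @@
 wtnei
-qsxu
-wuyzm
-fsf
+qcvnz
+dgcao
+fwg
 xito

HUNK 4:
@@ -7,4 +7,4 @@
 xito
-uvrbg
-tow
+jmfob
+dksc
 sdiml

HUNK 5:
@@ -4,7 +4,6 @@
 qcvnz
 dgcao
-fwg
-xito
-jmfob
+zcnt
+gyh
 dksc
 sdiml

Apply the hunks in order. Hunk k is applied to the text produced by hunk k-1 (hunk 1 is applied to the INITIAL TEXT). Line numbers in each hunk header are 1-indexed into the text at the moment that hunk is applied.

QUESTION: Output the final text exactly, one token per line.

Answer: lsuan
vudiy
wtnei
qcvnz
dgcao
zcnt
gyh
dksc
sdiml

Derivation:
Hunk 1: at line 6 remove [grj,yxasm,eup] add [utsu,ooqjl] -> 11 lines: lsuan vudiy wtnei qsxu wuyzm fsf jwqkm utsu ooqjl tow sdiml
Hunk 2: at line 6 remove [jwqkm,utsu,ooqjl] add [xito,uvrbg] -> 10 lines: lsuan vudiy wtnei qsxu wuyzm fsf xito uvrbg tow sdiml
Hunk 3: at line 3 remove [qsxu,wuyzm,fsf] add [qcvnz,dgcao,fwg] -> 10 lines: lsuan vudiy wtnei qcvnz dgcao fwg xito uvrbg tow sdiml
Hunk 4: at line 7 remove [uvrbg,tow] add [jmfob,dksc] -> 10 lines: lsuan vudiy wtnei qcvnz dgcao fwg xito jmfob dksc sdiml
Hunk 5: at line 4 remove [fwg,xito,jmfob] add [zcnt,gyh] -> 9 lines: lsuan vudiy wtnei qcvnz dgcao zcnt gyh dksc sdiml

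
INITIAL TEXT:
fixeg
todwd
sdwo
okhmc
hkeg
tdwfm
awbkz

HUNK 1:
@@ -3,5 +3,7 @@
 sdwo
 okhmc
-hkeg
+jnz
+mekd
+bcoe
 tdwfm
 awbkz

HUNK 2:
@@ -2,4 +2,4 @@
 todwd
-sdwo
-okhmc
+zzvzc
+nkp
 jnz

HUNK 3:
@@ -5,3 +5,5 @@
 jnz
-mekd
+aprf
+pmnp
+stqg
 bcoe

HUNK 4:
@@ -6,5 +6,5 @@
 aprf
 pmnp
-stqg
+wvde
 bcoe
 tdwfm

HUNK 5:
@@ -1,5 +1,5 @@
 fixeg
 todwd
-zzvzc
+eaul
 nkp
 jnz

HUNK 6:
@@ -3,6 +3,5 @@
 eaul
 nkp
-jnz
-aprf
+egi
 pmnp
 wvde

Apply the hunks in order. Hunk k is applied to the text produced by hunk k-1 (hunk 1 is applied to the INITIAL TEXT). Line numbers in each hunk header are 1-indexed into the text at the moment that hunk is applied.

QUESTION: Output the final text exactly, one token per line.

Answer: fixeg
todwd
eaul
nkp
egi
pmnp
wvde
bcoe
tdwfm
awbkz

Derivation:
Hunk 1: at line 3 remove [hkeg] add [jnz,mekd,bcoe] -> 9 lines: fixeg todwd sdwo okhmc jnz mekd bcoe tdwfm awbkz
Hunk 2: at line 2 remove [sdwo,okhmc] add [zzvzc,nkp] -> 9 lines: fixeg todwd zzvzc nkp jnz mekd bcoe tdwfm awbkz
Hunk 3: at line 5 remove [mekd] add [aprf,pmnp,stqg] -> 11 lines: fixeg todwd zzvzc nkp jnz aprf pmnp stqg bcoe tdwfm awbkz
Hunk 4: at line 6 remove [stqg] add [wvde] -> 11 lines: fixeg todwd zzvzc nkp jnz aprf pmnp wvde bcoe tdwfm awbkz
Hunk 5: at line 1 remove [zzvzc] add [eaul] -> 11 lines: fixeg todwd eaul nkp jnz aprf pmnp wvde bcoe tdwfm awbkz
Hunk 6: at line 3 remove [jnz,aprf] add [egi] -> 10 lines: fixeg todwd eaul nkp egi pmnp wvde bcoe tdwfm awbkz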